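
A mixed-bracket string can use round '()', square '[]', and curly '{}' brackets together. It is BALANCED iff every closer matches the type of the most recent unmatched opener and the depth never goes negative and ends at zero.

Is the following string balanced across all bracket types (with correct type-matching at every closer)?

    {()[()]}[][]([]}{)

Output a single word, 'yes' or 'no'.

pos 0: push '{'; stack = {
pos 1: push '('; stack = {(
pos 2: ')' matches '('; pop; stack = {
pos 3: push '['; stack = {[
pos 4: push '('; stack = {[(
pos 5: ')' matches '('; pop; stack = {[
pos 6: ']' matches '['; pop; stack = {
pos 7: '}' matches '{'; pop; stack = (empty)
pos 8: push '['; stack = [
pos 9: ']' matches '['; pop; stack = (empty)
pos 10: push '['; stack = [
pos 11: ']' matches '['; pop; stack = (empty)
pos 12: push '('; stack = (
pos 13: push '['; stack = ([
pos 14: ']' matches '['; pop; stack = (
pos 15: saw closer '}' but top of stack is '(' (expected ')') → INVALID
Verdict: type mismatch at position 15: '}' closes '(' → no

Answer: no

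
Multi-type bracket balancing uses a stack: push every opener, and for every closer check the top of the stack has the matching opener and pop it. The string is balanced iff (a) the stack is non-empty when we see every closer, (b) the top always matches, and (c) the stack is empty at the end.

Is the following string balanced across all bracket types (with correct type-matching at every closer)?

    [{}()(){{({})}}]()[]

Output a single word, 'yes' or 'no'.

pos 0: push '['; stack = [
pos 1: push '{'; stack = [{
pos 2: '}' matches '{'; pop; stack = [
pos 3: push '('; stack = [(
pos 4: ')' matches '('; pop; stack = [
pos 5: push '('; stack = [(
pos 6: ')' matches '('; pop; stack = [
pos 7: push '{'; stack = [{
pos 8: push '{'; stack = [{{
pos 9: push '('; stack = [{{(
pos 10: push '{'; stack = [{{({
pos 11: '}' matches '{'; pop; stack = [{{(
pos 12: ')' matches '('; pop; stack = [{{
pos 13: '}' matches '{'; pop; stack = [{
pos 14: '}' matches '{'; pop; stack = [
pos 15: ']' matches '['; pop; stack = (empty)
pos 16: push '('; stack = (
pos 17: ')' matches '('; pop; stack = (empty)
pos 18: push '['; stack = [
pos 19: ']' matches '['; pop; stack = (empty)
end: stack empty → VALID
Verdict: properly nested → yes

Answer: yes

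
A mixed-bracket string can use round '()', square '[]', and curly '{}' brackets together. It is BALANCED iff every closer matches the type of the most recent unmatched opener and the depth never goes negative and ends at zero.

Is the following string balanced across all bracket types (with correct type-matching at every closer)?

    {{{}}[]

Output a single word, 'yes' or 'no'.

Answer: no

Derivation:
pos 0: push '{'; stack = {
pos 1: push '{'; stack = {{
pos 2: push '{'; stack = {{{
pos 3: '}' matches '{'; pop; stack = {{
pos 4: '}' matches '{'; pop; stack = {
pos 5: push '['; stack = {[
pos 6: ']' matches '['; pop; stack = {
end: stack still non-empty ({) → INVALID
Verdict: unclosed openers at end: { → no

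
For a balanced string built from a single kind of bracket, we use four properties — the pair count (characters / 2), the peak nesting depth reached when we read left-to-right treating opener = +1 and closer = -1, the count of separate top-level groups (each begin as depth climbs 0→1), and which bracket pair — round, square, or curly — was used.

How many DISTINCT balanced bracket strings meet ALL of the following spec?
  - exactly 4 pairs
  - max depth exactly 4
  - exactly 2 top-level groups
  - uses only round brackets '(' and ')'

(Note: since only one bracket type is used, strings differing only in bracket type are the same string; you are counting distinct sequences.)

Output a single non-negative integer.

Answer: 0

Derivation:
Spec: pairs=4 depth=4 groups=2
Count(depth <= 4) = 5
Count(depth <= 3) = 5
Count(depth == 4) = 5 - 5 = 0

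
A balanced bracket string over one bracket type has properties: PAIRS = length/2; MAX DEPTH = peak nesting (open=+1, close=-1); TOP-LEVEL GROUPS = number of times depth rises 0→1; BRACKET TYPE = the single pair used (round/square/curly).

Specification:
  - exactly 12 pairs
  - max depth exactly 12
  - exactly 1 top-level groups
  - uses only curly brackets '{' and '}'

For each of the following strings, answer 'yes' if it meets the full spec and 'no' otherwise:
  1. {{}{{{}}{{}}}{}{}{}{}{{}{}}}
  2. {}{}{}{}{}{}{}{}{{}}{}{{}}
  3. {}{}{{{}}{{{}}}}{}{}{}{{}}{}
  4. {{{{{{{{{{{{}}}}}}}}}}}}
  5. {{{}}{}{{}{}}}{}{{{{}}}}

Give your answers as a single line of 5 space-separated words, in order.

String 1 '{{}{{{}}{{}}}{}{}{}{}{{}{}}}': depth seq [1 2 1 2 3 4 3 2 3 4 3 2 1 2 1 2 1 2 1 2 1 2 3 2 3 2 1 0]
  -> pairs=14 depth=4 groups=1 -> no
String 2 '{}{}{}{}{}{}{}{}{{}}{}{{}}': depth seq [1 0 1 0 1 0 1 0 1 0 1 0 1 0 1 0 1 2 1 0 1 0 1 2 1 0]
  -> pairs=13 depth=2 groups=11 -> no
String 3 '{}{}{{{}}{{{}}}}{}{}{}{{}}{}': depth seq [1 0 1 0 1 2 3 2 1 2 3 4 3 2 1 0 1 0 1 0 1 0 1 2 1 0 1 0]
  -> pairs=14 depth=4 groups=8 -> no
String 4 '{{{{{{{{{{{{}}}}}}}}}}}}': depth seq [1 2 3 4 5 6 7 8 9 10 11 12 11 10 9 8 7 6 5 4 3 2 1 0]
  -> pairs=12 depth=12 groups=1 -> yes
String 5 '{{{}}{}{{}{}}}{}{{{{}}}}': depth seq [1 2 3 2 1 2 1 2 3 2 3 2 1 0 1 0 1 2 3 4 3 2 1 0]
  -> pairs=12 depth=4 groups=3 -> no

Answer: no no no yes no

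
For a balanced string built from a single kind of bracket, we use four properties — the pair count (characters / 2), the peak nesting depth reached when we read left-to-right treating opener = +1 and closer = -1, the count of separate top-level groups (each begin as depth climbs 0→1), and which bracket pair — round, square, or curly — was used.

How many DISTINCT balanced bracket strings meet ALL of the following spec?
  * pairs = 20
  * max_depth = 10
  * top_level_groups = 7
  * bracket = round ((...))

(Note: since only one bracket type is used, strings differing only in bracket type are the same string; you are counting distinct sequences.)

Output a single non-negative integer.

Answer: 157752

Derivation:
Spec: pairs=20 depth=10 groups=7
Count(depth <= 10) = 121552760
Count(depth <= 9) = 121395008
Count(depth == 10) = 121552760 - 121395008 = 157752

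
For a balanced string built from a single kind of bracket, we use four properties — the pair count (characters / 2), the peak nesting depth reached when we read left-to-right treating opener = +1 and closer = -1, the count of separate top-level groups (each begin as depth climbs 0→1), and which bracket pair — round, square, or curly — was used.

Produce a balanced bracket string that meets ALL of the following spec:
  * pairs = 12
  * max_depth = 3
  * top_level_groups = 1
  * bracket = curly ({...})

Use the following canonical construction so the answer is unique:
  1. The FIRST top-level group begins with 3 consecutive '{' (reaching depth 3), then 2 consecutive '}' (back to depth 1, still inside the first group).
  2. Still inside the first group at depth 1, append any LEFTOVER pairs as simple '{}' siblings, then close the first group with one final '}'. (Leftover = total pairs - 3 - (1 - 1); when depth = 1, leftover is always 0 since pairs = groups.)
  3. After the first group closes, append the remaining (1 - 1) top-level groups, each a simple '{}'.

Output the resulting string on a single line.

Answer: {{{}}{}{}{}{}{}{}{}{}{}}

Derivation:
Spec: pairs=12 depth=3 groups=1
Leftover pairs = 12 - 3 - (1-1) = 9
First group: deep chain of depth 3 + 9 sibling pairs
Remaining 0 groups: simple '{}' each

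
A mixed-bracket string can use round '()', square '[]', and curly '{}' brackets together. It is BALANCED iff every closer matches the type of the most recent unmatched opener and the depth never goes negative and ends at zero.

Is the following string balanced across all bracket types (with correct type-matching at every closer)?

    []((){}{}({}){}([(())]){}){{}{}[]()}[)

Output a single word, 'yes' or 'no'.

pos 0: push '['; stack = [
pos 1: ']' matches '['; pop; stack = (empty)
pos 2: push '('; stack = (
pos 3: push '('; stack = ((
pos 4: ')' matches '('; pop; stack = (
pos 5: push '{'; stack = ({
pos 6: '}' matches '{'; pop; stack = (
pos 7: push '{'; stack = ({
pos 8: '}' matches '{'; pop; stack = (
pos 9: push '('; stack = ((
pos 10: push '{'; stack = (({
pos 11: '}' matches '{'; pop; stack = ((
pos 12: ')' matches '('; pop; stack = (
pos 13: push '{'; stack = ({
pos 14: '}' matches '{'; pop; stack = (
pos 15: push '('; stack = ((
pos 16: push '['; stack = (([
pos 17: push '('; stack = (([(
pos 18: push '('; stack = (([((
pos 19: ')' matches '('; pop; stack = (([(
pos 20: ')' matches '('; pop; stack = (([
pos 21: ']' matches '['; pop; stack = ((
pos 22: ')' matches '('; pop; stack = (
pos 23: push '{'; stack = ({
pos 24: '}' matches '{'; pop; stack = (
pos 25: ')' matches '('; pop; stack = (empty)
pos 26: push '{'; stack = {
pos 27: push '{'; stack = {{
pos 28: '}' matches '{'; pop; stack = {
pos 29: push '{'; stack = {{
pos 30: '}' matches '{'; pop; stack = {
pos 31: push '['; stack = {[
pos 32: ']' matches '['; pop; stack = {
pos 33: push '('; stack = {(
pos 34: ')' matches '('; pop; stack = {
pos 35: '}' matches '{'; pop; stack = (empty)
pos 36: push '['; stack = [
pos 37: saw closer ')' but top of stack is '[' (expected ']') → INVALID
Verdict: type mismatch at position 37: ')' closes '[' → no

Answer: no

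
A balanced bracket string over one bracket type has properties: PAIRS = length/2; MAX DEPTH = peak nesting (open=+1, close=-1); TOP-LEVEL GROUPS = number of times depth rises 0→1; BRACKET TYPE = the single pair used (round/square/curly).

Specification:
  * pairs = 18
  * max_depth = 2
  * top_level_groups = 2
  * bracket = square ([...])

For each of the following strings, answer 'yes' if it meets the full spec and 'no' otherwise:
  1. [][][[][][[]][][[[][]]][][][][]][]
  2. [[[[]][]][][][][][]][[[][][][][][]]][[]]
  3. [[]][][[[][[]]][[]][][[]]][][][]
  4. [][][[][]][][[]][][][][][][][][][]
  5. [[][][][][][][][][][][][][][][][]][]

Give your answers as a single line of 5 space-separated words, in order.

Answer: no no no no yes

Derivation:
String 1 '[][][[][][[]][][[[][]]][][][][]][]': depth seq [1 0 1 0 1 2 1 2 1 2 3 2 1 2 1 2 3 4 3 4 3 2 1 2 1 2 1 2 1 2 1 0 1 0]
  -> pairs=17 depth=4 groups=4 -> no
String 2 '[[[[]][]][][][][][]][[[][][][][][]]][[]]': depth seq [1 2 3 4 3 2 3 2 1 2 1 2 1 2 1 2 1 2 1 0 1 2 3 2 3 2 3 2 3 2 3 2 3 2 1 0 1 2 1 0]
  -> pairs=20 depth=4 groups=3 -> no
String 3 '[[]][][[[][[]]][[]][][[]]][][][]': depth seq [1 2 1 0 1 0 1 2 3 2 3 4 3 2 1 2 3 2 1 2 1 2 3 2 1 0 1 0 1 0 1 0]
  -> pairs=16 depth=4 groups=6 -> no
String 4 '[][][[][]][][[]][][][][][][][][][]': depth seq [1 0 1 0 1 2 1 2 1 0 1 0 1 2 1 0 1 0 1 0 1 0 1 0 1 0 1 0 1 0 1 0 1 0]
  -> pairs=17 depth=2 groups=14 -> no
String 5 '[[][][][][][][][][][][][][][][][]][]': depth seq [1 2 1 2 1 2 1 2 1 2 1 2 1 2 1 2 1 2 1 2 1 2 1 2 1 2 1 2 1 2 1 2 1 0 1 0]
  -> pairs=18 depth=2 groups=2 -> yes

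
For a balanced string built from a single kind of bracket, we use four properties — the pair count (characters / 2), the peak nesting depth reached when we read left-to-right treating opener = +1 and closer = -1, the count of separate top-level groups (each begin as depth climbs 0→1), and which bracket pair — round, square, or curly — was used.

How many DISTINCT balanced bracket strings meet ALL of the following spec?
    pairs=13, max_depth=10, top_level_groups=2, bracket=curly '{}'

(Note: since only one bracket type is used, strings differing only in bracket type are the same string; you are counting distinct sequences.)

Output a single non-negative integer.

Answer: 374

Derivation:
Spec: pairs=13 depth=10 groups=2
Count(depth <= 10) = 207970
Count(depth <= 9) = 207596
Count(depth == 10) = 207970 - 207596 = 374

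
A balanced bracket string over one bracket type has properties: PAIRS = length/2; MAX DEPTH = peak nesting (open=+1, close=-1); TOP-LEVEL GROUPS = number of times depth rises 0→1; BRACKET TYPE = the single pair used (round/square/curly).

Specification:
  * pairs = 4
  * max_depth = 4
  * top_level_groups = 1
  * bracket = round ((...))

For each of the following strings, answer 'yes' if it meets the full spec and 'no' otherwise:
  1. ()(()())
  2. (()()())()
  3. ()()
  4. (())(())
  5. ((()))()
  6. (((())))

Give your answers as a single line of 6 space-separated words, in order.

String 1 '()(()())': depth seq [1 0 1 2 1 2 1 0]
  -> pairs=4 depth=2 groups=2 -> no
String 2 '(()()())()': depth seq [1 2 1 2 1 2 1 0 1 0]
  -> pairs=5 depth=2 groups=2 -> no
String 3 '()()': depth seq [1 0 1 0]
  -> pairs=2 depth=1 groups=2 -> no
String 4 '(())(())': depth seq [1 2 1 0 1 2 1 0]
  -> pairs=4 depth=2 groups=2 -> no
String 5 '((()))()': depth seq [1 2 3 2 1 0 1 0]
  -> pairs=4 depth=3 groups=2 -> no
String 6 '(((())))': depth seq [1 2 3 4 3 2 1 0]
  -> pairs=4 depth=4 groups=1 -> yes

Answer: no no no no no yes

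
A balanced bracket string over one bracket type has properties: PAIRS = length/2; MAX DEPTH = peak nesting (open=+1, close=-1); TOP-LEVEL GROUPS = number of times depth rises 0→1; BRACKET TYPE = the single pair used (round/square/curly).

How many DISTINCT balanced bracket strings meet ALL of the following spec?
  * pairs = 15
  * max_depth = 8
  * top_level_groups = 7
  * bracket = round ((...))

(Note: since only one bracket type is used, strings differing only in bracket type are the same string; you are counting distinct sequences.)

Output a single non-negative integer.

Spec: pairs=15 depth=8 groups=7
Count(depth <= 8) = 149219
Count(depth <= 7) = 149086
Count(depth == 8) = 149219 - 149086 = 133

Answer: 133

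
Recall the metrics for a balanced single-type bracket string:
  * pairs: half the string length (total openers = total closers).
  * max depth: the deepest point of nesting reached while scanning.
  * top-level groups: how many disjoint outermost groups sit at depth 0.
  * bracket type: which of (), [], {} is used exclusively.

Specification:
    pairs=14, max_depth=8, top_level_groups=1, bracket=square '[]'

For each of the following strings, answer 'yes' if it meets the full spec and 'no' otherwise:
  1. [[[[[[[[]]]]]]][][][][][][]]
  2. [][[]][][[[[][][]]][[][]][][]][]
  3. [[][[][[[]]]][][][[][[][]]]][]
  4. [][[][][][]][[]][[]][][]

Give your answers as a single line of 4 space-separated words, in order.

Answer: yes no no no

Derivation:
String 1 '[[[[[[[[]]]]]]][][][][][][]]': depth seq [1 2 3 4 5 6 7 8 7 6 5 4 3 2 1 2 1 2 1 2 1 2 1 2 1 2 1 0]
  -> pairs=14 depth=8 groups=1 -> yes
String 2 '[][[]][][[[[][][]]][[][]][][]][]': depth seq [1 0 1 2 1 0 1 0 1 2 3 4 3 4 3 4 3 2 1 2 3 2 3 2 1 2 1 2 1 0 1 0]
  -> pairs=16 depth=4 groups=5 -> no
String 3 '[[][[][[[]]]][][][[][[][]]]][]': depth seq [1 2 1 2 3 2 3 4 5 4 3 2 1 2 1 2 1 2 3 2 3 4 3 4 3 2 1 0 1 0]
  -> pairs=15 depth=5 groups=2 -> no
String 4 '[][[][][][]][[]][[]][][]': depth seq [1 0 1 2 1 2 1 2 1 2 1 0 1 2 1 0 1 2 1 0 1 0 1 0]
  -> pairs=12 depth=2 groups=6 -> no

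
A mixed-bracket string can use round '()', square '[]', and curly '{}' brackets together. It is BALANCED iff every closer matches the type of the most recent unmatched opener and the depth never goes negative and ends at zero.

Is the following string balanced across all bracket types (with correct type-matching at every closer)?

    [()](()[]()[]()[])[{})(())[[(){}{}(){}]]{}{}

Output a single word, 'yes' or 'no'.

Answer: no

Derivation:
pos 0: push '['; stack = [
pos 1: push '('; stack = [(
pos 2: ')' matches '('; pop; stack = [
pos 3: ']' matches '['; pop; stack = (empty)
pos 4: push '('; stack = (
pos 5: push '('; stack = ((
pos 6: ')' matches '('; pop; stack = (
pos 7: push '['; stack = ([
pos 8: ']' matches '['; pop; stack = (
pos 9: push '('; stack = ((
pos 10: ')' matches '('; pop; stack = (
pos 11: push '['; stack = ([
pos 12: ']' matches '['; pop; stack = (
pos 13: push '('; stack = ((
pos 14: ')' matches '('; pop; stack = (
pos 15: push '['; stack = ([
pos 16: ']' matches '['; pop; stack = (
pos 17: ')' matches '('; pop; stack = (empty)
pos 18: push '['; stack = [
pos 19: push '{'; stack = [{
pos 20: '}' matches '{'; pop; stack = [
pos 21: saw closer ')' but top of stack is '[' (expected ']') → INVALID
Verdict: type mismatch at position 21: ')' closes '[' → no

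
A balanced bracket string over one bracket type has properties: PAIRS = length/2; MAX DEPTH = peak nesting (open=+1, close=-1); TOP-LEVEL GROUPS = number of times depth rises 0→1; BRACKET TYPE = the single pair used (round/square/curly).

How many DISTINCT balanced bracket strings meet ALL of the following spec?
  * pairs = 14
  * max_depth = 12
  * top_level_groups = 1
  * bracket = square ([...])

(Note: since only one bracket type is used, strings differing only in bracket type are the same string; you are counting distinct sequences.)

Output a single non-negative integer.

Spec: pairs=14 depth=12 groups=1
Count(depth <= 12) = 742876
Count(depth <= 11) = 742626
Count(depth == 12) = 742876 - 742626 = 250

Answer: 250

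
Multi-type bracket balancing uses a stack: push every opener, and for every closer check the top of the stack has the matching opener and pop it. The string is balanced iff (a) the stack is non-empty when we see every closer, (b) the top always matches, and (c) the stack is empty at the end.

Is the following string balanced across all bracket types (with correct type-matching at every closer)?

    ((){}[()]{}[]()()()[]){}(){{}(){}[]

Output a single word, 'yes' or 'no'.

Answer: no

Derivation:
pos 0: push '('; stack = (
pos 1: push '('; stack = ((
pos 2: ')' matches '('; pop; stack = (
pos 3: push '{'; stack = ({
pos 4: '}' matches '{'; pop; stack = (
pos 5: push '['; stack = ([
pos 6: push '('; stack = ([(
pos 7: ')' matches '('; pop; stack = ([
pos 8: ']' matches '['; pop; stack = (
pos 9: push '{'; stack = ({
pos 10: '}' matches '{'; pop; stack = (
pos 11: push '['; stack = ([
pos 12: ']' matches '['; pop; stack = (
pos 13: push '('; stack = ((
pos 14: ')' matches '('; pop; stack = (
pos 15: push '('; stack = ((
pos 16: ')' matches '('; pop; stack = (
pos 17: push '('; stack = ((
pos 18: ')' matches '('; pop; stack = (
pos 19: push '['; stack = ([
pos 20: ']' matches '['; pop; stack = (
pos 21: ')' matches '('; pop; stack = (empty)
pos 22: push '{'; stack = {
pos 23: '}' matches '{'; pop; stack = (empty)
pos 24: push '('; stack = (
pos 25: ')' matches '('; pop; stack = (empty)
pos 26: push '{'; stack = {
pos 27: push '{'; stack = {{
pos 28: '}' matches '{'; pop; stack = {
pos 29: push '('; stack = {(
pos 30: ')' matches '('; pop; stack = {
pos 31: push '{'; stack = {{
pos 32: '}' matches '{'; pop; stack = {
pos 33: push '['; stack = {[
pos 34: ']' matches '['; pop; stack = {
end: stack still non-empty ({) → INVALID
Verdict: unclosed openers at end: { → no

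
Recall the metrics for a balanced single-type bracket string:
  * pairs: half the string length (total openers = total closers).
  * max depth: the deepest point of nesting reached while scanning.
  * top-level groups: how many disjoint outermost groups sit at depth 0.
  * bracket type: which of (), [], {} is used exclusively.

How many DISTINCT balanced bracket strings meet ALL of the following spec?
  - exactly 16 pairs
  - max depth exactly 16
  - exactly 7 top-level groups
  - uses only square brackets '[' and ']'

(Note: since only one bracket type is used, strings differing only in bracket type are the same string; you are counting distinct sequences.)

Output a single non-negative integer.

Answer: 0

Derivation:
Spec: pairs=16 depth=16 groups=7
Count(depth <= 16) = 572033
Count(depth <= 15) = 572033
Count(depth == 16) = 572033 - 572033 = 0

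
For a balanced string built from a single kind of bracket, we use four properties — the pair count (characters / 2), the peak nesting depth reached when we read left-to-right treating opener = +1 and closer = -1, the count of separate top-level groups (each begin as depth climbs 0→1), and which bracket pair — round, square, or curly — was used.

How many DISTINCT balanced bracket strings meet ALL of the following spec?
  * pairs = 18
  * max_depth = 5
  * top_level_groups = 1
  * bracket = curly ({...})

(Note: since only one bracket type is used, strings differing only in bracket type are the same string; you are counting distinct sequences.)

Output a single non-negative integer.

Answer: 17998783

Derivation:
Spec: pairs=18 depth=5 groups=1
Count(depth <= 5) = 21523361
Count(depth <= 4) = 3524578
Count(depth == 5) = 21523361 - 3524578 = 17998783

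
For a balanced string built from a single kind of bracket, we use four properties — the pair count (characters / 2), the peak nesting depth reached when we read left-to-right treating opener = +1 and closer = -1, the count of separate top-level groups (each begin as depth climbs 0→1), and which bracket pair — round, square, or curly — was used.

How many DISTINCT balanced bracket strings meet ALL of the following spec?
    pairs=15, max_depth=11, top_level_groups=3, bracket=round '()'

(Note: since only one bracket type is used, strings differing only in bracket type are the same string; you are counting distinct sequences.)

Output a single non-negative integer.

Answer: 750

Derivation:
Spec: pairs=15 depth=11 groups=3
Count(depth <= 11) = 1931468
Count(depth <= 10) = 1930718
Count(depth == 11) = 1931468 - 1930718 = 750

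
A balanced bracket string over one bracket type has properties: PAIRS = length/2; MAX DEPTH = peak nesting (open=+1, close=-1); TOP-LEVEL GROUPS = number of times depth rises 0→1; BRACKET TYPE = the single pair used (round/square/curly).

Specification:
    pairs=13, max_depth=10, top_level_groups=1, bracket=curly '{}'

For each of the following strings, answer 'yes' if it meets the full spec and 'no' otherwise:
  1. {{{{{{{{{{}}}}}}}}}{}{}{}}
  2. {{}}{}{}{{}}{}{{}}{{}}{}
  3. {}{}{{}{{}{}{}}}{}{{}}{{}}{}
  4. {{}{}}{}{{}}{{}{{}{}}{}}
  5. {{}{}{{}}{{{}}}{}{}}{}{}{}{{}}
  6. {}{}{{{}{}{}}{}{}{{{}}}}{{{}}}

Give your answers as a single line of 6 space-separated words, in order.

String 1 '{{{{{{{{{{}}}}}}}}}{}{}{}}': depth seq [1 2 3 4 5 6 7 8 9 10 9 8 7 6 5 4 3 2 1 2 1 2 1 2 1 0]
  -> pairs=13 depth=10 groups=1 -> yes
String 2 '{{}}{}{}{{}}{}{{}}{{}}{}': depth seq [1 2 1 0 1 0 1 0 1 2 1 0 1 0 1 2 1 0 1 2 1 0 1 0]
  -> pairs=12 depth=2 groups=8 -> no
String 3 '{}{}{{}{{}{}{}}}{}{{}}{{}}{}': depth seq [1 0 1 0 1 2 1 2 3 2 3 2 3 2 1 0 1 0 1 2 1 0 1 2 1 0 1 0]
  -> pairs=14 depth=3 groups=7 -> no
String 4 '{{}{}}{}{{}}{{}{{}{}}{}}': depth seq [1 2 1 2 1 0 1 0 1 2 1 0 1 2 1 2 3 2 3 2 1 2 1 0]
  -> pairs=12 depth=3 groups=4 -> no
String 5 '{{}{}{{}}{{{}}}{}{}}{}{}{}{{}}': depth seq [1 2 1 2 1 2 3 2 1 2 3 4 3 2 1 2 1 2 1 0 1 0 1 0 1 0 1 2 1 0]
  -> pairs=15 depth=4 groups=5 -> no
String 6 '{}{}{{{}{}{}}{}{}{{{}}}}{{{}}}': depth seq [1 0 1 0 1 2 3 2 3 2 3 2 1 2 1 2 1 2 3 4 3 2 1 0 1 2 3 2 1 0]
  -> pairs=15 depth=4 groups=4 -> no

Answer: yes no no no no no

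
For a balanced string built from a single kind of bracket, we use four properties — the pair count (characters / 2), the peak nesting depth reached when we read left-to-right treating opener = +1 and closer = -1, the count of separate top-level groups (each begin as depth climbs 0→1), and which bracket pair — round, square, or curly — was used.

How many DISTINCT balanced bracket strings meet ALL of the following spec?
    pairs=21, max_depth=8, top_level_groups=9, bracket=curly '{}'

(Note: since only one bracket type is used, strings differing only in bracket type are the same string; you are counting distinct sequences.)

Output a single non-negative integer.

Answer: 970920

Derivation:
Spec: pairs=21 depth=8 groups=9
Count(depth <= 8) = 96529536
Count(depth <= 7) = 95558616
Count(depth == 8) = 96529536 - 95558616 = 970920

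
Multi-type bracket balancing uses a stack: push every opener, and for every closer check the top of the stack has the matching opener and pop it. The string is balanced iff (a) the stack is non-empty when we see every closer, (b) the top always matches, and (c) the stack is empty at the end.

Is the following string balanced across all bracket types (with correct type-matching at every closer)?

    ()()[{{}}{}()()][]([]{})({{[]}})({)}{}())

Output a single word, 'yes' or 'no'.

pos 0: push '('; stack = (
pos 1: ')' matches '('; pop; stack = (empty)
pos 2: push '('; stack = (
pos 3: ')' matches '('; pop; stack = (empty)
pos 4: push '['; stack = [
pos 5: push '{'; stack = [{
pos 6: push '{'; stack = [{{
pos 7: '}' matches '{'; pop; stack = [{
pos 8: '}' matches '{'; pop; stack = [
pos 9: push '{'; stack = [{
pos 10: '}' matches '{'; pop; stack = [
pos 11: push '('; stack = [(
pos 12: ')' matches '('; pop; stack = [
pos 13: push '('; stack = [(
pos 14: ')' matches '('; pop; stack = [
pos 15: ']' matches '['; pop; stack = (empty)
pos 16: push '['; stack = [
pos 17: ']' matches '['; pop; stack = (empty)
pos 18: push '('; stack = (
pos 19: push '['; stack = ([
pos 20: ']' matches '['; pop; stack = (
pos 21: push '{'; stack = ({
pos 22: '}' matches '{'; pop; stack = (
pos 23: ')' matches '('; pop; stack = (empty)
pos 24: push '('; stack = (
pos 25: push '{'; stack = ({
pos 26: push '{'; stack = ({{
pos 27: push '['; stack = ({{[
pos 28: ']' matches '['; pop; stack = ({{
pos 29: '}' matches '{'; pop; stack = ({
pos 30: '}' matches '{'; pop; stack = (
pos 31: ')' matches '('; pop; stack = (empty)
pos 32: push '('; stack = (
pos 33: push '{'; stack = ({
pos 34: saw closer ')' but top of stack is '{' (expected '}') → INVALID
Verdict: type mismatch at position 34: ')' closes '{' → no

Answer: no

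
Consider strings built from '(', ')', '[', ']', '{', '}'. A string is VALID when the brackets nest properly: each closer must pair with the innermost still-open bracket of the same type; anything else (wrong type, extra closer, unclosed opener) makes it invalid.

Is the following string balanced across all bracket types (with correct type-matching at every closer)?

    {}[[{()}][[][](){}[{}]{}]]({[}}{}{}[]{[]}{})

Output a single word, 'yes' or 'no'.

pos 0: push '{'; stack = {
pos 1: '}' matches '{'; pop; stack = (empty)
pos 2: push '['; stack = [
pos 3: push '['; stack = [[
pos 4: push '{'; stack = [[{
pos 5: push '('; stack = [[{(
pos 6: ')' matches '('; pop; stack = [[{
pos 7: '}' matches '{'; pop; stack = [[
pos 8: ']' matches '['; pop; stack = [
pos 9: push '['; stack = [[
pos 10: push '['; stack = [[[
pos 11: ']' matches '['; pop; stack = [[
pos 12: push '['; stack = [[[
pos 13: ']' matches '['; pop; stack = [[
pos 14: push '('; stack = [[(
pos 15: ')' matches '('; pop; stack = [[
pos 16: push '{'; stack = [[{
pos 17: '}' matches '{'; pop; stack = [[
pos 18: push '['; stack = [[[
pos 19: push '{'; stack = [[[{
pos 20: '}' matches '{'; pop; stack = [[[
pos 21: ']' matches '['; pop; stack = [[
pos 22: push '{'; stack = [[{
pos 23: '}' matches '{'; pop; stack = [[
pos 24: ']' matches '['; pop; stack = [
pos 25: ']' matches '['; pop; stack = (empty)
pos 26: push '('; stack = (
pos 27: push '{'; stack = ({
pos 28: push '['; stack = ({[
pos 29: saw closer '}' but top of stack is '[' (expected ']') → INVALID
Verdict: type mismatch at position 29: '}' closes '[' → no

Answer: no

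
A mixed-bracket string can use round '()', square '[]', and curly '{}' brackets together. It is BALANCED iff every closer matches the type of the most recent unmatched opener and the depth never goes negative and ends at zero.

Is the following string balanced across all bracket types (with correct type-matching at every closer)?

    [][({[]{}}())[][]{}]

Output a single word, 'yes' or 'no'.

pos 0: push '['; stack = [
pos 1: ']' matches '['; pop; stack = (empty)
pos 2: push '['; stack = [
pos 3: push '('; stack = [(
pos 4: push '{'; stack = [({
pos 5: push '['; stack = [({[
pos 6: ']' matches '['; pop; stack = [({
pos 7: push '{'; stack = [({{
pos 8: '}' matches '{'; pop; stack = [({
pos 9: '}' matches '{'; pop; stack = [(
pos 10: push '('; stack = [((
pos 11: ')' matches '('; pop; stack = [(
pos 12: ')' matches '('; pop; stack = [
pos 13: push '['; stack = [[
pos 14: ']' matches '['; pop; stack = [
pos 15: push '['; stack = [[
pos 16: ']' matches '['; pop; stack = [
pos 17: push '{'; stack = [{
pos 18: '}' matches '{'; pop; stack = [
pos 19: ']' matches '['; pop; stack = (empty)
end: stack empty → VALID
Verdict: properly nested → yes

Answer: yes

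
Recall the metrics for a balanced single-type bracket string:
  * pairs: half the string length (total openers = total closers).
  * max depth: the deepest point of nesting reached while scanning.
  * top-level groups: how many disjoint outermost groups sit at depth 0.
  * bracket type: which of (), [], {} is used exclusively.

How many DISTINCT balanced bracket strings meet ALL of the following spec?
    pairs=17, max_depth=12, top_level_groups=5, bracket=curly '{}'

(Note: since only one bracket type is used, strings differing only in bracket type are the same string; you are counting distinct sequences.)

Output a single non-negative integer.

Spec: pairs=17 depth=12 groups=5
Count(depth <= 12) = 8947570
Count(depth <= 11) = 8947445
Count(depth == 12) = 8947570 - 8947445 = 125

Answer: 125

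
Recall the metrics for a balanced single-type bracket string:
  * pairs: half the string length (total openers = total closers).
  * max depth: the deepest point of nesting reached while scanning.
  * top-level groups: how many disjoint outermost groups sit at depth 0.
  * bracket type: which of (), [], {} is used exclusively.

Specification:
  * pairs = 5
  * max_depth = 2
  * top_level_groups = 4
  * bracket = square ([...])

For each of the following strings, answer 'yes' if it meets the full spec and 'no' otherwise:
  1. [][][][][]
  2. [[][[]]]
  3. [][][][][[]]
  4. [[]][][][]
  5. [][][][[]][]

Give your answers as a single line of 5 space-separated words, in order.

String 1 '[][][][][]': depth seq [1 0 1 0 1 0 1 0 1 0]
  -> pairs=5 depth=1 groups=5 -> no
String 2 '[[][[]]]': depth seq [1 2 1 2 3 2 1 0]
  -> pairs=4 depth=3 groups=1 -> no
String 3 '[][][][][[]]': depth seq [1 0 1 0 1 0 1 0 1 2 1 0]
  -> pairs=6 depth=2 groups=5 -> no
String 4 '[[]][][][]': depth seq [1 2 1 0 1 0 1 0 1 0]
  -> pairs=5 depth=2 groups=4 -> yes
String 5 '[][][][[]][]': depth seq [1 0 1 0 1 0 1 2 1 0 1 0]
  -> pairs=6 depth=2 groups=5 -> no

Answer: no no no yes no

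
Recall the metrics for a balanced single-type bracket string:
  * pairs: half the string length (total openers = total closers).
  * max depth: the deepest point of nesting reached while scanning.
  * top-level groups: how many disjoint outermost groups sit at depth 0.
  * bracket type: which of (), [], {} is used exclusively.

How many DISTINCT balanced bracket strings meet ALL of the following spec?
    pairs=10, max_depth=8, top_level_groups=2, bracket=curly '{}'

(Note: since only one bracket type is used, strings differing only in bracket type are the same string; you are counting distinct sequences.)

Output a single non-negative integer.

Answer: 28

Derivation:
Spec: pairs=10 depth=8 groups=2
Count(depth <= 8) = 4860
Count(depth <= 7) = 4832
Count(depth == 8) = 4860 - 4832 = 28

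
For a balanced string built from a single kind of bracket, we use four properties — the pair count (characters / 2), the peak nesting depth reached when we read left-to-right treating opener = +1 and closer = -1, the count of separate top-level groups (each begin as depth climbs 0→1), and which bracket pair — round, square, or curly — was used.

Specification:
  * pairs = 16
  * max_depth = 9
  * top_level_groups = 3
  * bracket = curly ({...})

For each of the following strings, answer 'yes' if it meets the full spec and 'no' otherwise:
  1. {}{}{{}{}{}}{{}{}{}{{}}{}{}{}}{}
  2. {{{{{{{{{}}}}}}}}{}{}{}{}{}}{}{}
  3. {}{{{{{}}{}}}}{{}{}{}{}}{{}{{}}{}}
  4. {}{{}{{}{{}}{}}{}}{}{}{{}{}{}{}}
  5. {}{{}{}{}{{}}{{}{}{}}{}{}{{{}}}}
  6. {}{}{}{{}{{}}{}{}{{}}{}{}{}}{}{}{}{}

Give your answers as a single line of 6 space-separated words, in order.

Answer: no yes no no no no

Derivation:
String 1 '{}{}{{}{}{}}{{}{}{}{{}}{}{}{}}{}': depth seq [1 0 1 0 1 2 1 2 1 2 1 0 1 2 1 2 1 2 1 2 3 2 1 2 1 2 1 2 1 0 1 0]
  -> pairs=16 depth=3 groups=5 -> no
String 2 '{{{{{{{{{}}}}}}}}{}{}{}{}{}}{}{}': depth seq [1 2 3 4 5 6 7 8 9 8 7 6 5 4 3 2 1 2 1 2 1 2 1 2 1 2 1 0 1 0 1 0]
  -> pairs=16 depth=9 groups=3 -> yes
String 3 '{}{{{{{}}{}}}}{{}{}{}{}}{{}{{}}{}}': depth seq [1 0 1 2 3 4 5 4 3 4 3 2 1 0 1 2 1 2 1 2 1 2 1 0 1 2 1 2 3 2 1 2 1 0]
  -> pairs=17 depth=5 groups=4 -> no
String 4 '{}{{}{{}{{}}{}}{}}{}{}{{}{}{}{}}': depth seq [1 0 1 2 1 2 3 2 3 4 3 2 3 2 1 2 1 0 1 0 1 0 1 2 1 2 1 2 1 2 1 0]
  -> pairs=16 depth=4 groups=5 -> no
String 5 '{}{{}{}{}{{}}{{}{}{}}{}{}{{{}}}}': depth seq [1 0 1 2 1 2 1 2 1 2 3 2 1 2 3 2 3 2 3 2 1 2 1 2 1 2 3 4 3 2 1 0]
  -> pairs=16 depth=4 groups=2 -> no
String 6 '{}{}{}{{}{{}}{}{}{{}}{}{}{}}{}{}{}{}': depth seq [1 0 1 0 1 0 1 2 1 2 3 2 1 2 1 2 1 2 3 2 1 2 1 2 1 2 1 0 1 0 1 0 1 0 1 0]
  -> pairs=18 depth=3 groups=8 -> no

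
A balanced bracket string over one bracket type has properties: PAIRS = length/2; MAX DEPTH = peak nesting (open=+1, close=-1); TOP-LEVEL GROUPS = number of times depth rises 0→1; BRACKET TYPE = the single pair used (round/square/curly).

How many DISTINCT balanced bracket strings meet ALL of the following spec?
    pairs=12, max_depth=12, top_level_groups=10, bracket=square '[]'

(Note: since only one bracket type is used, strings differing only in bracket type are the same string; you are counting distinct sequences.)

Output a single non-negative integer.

Spec: pairs=12 depth=12 groups=10
Count(depth <= 12) = 65
Count(depth <= 11) = 65
Count(depth == 12) = 65 - 65 = 0

Answer: 0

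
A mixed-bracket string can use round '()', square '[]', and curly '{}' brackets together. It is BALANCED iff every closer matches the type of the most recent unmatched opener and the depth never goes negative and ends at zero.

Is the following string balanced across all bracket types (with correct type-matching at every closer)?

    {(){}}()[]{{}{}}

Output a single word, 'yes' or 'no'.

pos 0: push '{'; stack = {
pos 1: push '('; stack = {(
pos 2: ')' matches '('; pop; stack = {
pos 3: push '{'; stack = {{
pos 4: '}' matches '{'; pop; stack = {
pos 5: '}' matches '{'; pop; stack = (empty)
pos 6: push '('; stack = (
pos 7: ')' matches '('; pop; stack = (empty)
pos 8: push '['; stack = [
pos 9: ']' matches '['; pop; stack = (empty)
pos 10: push '{'; stack = {
pos 11: push '{'; stack = {{
pos 12: '}' matches '{'; pop; stack = {
pos 13: push '{'; stack = {{
pos 14: '}' matches '{'; pop; stack = {
pos 15: '}' matches '{'; pop; stack = (empty)
end: stack empty → VALID
Verdict: properly nested → yes

Answer: yes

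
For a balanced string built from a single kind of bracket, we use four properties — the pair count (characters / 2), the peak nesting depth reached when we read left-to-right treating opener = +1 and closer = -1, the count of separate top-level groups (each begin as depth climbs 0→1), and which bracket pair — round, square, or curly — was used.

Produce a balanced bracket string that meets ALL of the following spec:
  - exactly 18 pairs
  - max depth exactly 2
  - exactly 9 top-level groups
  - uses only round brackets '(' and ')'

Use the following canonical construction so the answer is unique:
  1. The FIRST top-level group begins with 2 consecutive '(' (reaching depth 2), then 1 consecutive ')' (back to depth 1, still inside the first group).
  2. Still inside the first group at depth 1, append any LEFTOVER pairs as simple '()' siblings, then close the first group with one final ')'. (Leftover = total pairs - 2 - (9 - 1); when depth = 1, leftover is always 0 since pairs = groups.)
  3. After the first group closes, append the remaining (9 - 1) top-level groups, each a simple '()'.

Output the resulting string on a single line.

Answer: (()()()()()()()()())()()()()()()()()

Derivation:
Spec: pairs=18 depth=2 groups=9
Leftover pairs = 18 - 2 - (9-1) = 8
First group: deep chain of depth 2 + 8 sibling pairs
Remaining 8 groups: simple '()' each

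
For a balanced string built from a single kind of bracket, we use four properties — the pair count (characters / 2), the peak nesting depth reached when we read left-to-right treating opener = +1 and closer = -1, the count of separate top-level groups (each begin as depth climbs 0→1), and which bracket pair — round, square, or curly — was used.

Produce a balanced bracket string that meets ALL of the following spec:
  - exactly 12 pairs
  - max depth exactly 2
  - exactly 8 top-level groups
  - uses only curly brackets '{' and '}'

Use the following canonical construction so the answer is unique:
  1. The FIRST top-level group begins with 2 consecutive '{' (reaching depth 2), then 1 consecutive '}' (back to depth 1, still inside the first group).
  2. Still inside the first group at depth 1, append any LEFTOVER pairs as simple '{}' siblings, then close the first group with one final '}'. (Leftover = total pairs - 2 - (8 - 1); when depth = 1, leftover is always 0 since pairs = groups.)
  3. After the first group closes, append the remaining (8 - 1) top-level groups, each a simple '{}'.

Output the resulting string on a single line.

Answer: {{}{}{}{}}{}{}{}{}{}{}{}

Derivation:
Spec: pairs=12 depth=2 groups=8
Leftover pairs = 12 - 2 - (8-1) = 3
First group: deep chain of depth 2 + 3 sibling pairs
Remaining 7 groups: simple '{}' each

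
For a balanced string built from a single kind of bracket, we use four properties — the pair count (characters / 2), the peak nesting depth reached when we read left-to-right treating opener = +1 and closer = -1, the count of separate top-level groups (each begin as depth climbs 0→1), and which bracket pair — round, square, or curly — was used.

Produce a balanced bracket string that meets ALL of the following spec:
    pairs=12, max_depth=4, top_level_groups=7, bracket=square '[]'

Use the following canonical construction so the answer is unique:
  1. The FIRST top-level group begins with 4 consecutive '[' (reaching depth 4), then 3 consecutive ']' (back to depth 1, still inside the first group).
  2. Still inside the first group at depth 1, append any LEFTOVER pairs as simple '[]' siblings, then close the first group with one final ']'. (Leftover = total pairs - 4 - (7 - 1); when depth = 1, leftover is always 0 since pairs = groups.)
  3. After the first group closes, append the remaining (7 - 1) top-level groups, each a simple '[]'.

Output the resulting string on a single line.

Spec: pairs=12 depth=4 groups=7
Leftover pairs = 12 - 4 - (7-1) = 2
First group: deep chain of depth 4 + 2 sibling pairs
Remaining 6 groups: simple '[]' each

Answer: [[[[]]][][]][][][][][][]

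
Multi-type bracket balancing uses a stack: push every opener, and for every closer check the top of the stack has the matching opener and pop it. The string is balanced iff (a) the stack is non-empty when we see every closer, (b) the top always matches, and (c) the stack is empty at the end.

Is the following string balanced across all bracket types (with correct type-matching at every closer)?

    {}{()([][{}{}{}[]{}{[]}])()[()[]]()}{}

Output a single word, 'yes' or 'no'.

pos 0: push '{'; stack = {
pos 1: '}' matches '{'; pop; stack = (empty)
pos 2: push '{'; stack = {
pos 3: push '('; stack = {(
pos 4: ')' matches '('; pop; stack = {
pos 5: push '('; stack = {(
pos 6: push '['; stack = {([
pos 7: ']' matches '['; pop; stack = {(
pos 8: push '['; stack = {([
pos 9: push '{'; stack = {([{
pos 10: '}' matches '{'; pop; stack = {([
pos 11: push '{'; stack = {([{
pos 12: '}' matches '{'; pop; stack = {([
pos 13: push '{'; stack = {([{
pos 14: '}' matches '{'; pop; stack = {([
pos 15: push '['; stack = {([[
pos 16: ']' matches '['; pop; stack = {([
pos 17: push '{'; stack = {([{
pos 18: '}' matches '{'; pop; stack = {([
pos 19: push '{'; stack = {([{
pos 20: push '['; stack = {([{[
pos 21: ']' matches '['; pop; stack = {([{
pos 22: '}' matches '{'; pop; stack = {([
pos 23: ']' matches '['; pop; stack = {(
pos 24: ')' matches '('; pop; stack = {
pos 25: push '('; stack = {(
pos 26: ')' matches '('; pop; stack = {
pos 27: push '['; stack = {[
pos 28: push '('; stack = {[(
pos 29: ')' matches '('; pop; stack = {[
pos 30: push '['; stack = {[[
pos 31: ']' matches '['; pop; stack = {[
pos 32: ']' matches '['; pop; stack = {
pos 33: push '('; stack = {(
pos 34: ')' matches '('; pop; stack = {
pos 35: '}' matches '{'; pop; stack = (empty)
pos 36: push '{'; stack = {
pos 37: '}' matches '{'; pop; stack = (empty)
end: stack empty → VALID
Verdict: properly nested → yes

Answer: yes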